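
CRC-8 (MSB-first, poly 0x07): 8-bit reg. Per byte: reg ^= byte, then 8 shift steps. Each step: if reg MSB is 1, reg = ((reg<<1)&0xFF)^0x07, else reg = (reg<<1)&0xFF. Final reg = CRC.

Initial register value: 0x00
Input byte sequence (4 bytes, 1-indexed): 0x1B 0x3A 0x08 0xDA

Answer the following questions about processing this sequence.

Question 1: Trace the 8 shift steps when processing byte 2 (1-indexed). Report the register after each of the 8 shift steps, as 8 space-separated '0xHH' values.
Answer: 0xF6 0xEB 0xD1 0xA5 0x4D 0x9A 0x33 0x66

Derivation:
After byte 1 (0x1B): reg=0x41
Register before byte 2: 0x41
After XOR with byte 0x3A: 0x7B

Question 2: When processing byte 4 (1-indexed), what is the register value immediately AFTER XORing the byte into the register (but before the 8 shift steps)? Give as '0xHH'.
Answer: 0xD7

Derivation:
Register before byte 4: 0x0D
Byte 4: 0xDA
0x0D XOR 0xDA = 0xD7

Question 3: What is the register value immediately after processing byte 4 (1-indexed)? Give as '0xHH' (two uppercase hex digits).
Answer: 0x2B

Derivation:
After byte 1 (0x1B): reg=0x41
After byte 2 (0x3A): reg=0x66
After byte 3 (0x08): reg=0x0D
After byte 4 (0xDA): reg=0x2B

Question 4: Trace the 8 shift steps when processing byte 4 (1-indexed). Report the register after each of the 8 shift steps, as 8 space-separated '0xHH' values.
After byte 1 (0x1B): reg=0x41
After byte 2 (0x3A): reg=0x66
After byte 3 (0x08): reg=0x0D
Register before byte 4: 0x0D
After XOR with byte 0xDA: 0xD7

Answer: 0xA9 0x55 0xAA 0x53 0xA6 0x4B 0x96 0x2B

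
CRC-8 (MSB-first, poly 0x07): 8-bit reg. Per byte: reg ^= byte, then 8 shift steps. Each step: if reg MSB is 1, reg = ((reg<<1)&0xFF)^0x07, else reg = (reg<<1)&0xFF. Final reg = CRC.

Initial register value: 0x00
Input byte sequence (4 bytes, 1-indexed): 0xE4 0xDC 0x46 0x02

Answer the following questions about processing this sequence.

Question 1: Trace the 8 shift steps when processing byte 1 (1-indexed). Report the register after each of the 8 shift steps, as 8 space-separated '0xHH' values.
Register before byte 1: 0x00
After XOR with byte 0xE4: 0xE4

Answer: 0xCF 0x99 0x35 0x6A 0xD4 0xAF 0x59 0xB2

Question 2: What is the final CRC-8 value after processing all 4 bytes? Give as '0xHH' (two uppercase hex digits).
Answer: 0xC2

Derivation:
After byte 1 (0xE4): reg=0xB2
After byte 2 (0xDC): reg=0x0D
After byte 3 (0x46): reg=0xF6
After byte 4 (0x02): reg=0xC2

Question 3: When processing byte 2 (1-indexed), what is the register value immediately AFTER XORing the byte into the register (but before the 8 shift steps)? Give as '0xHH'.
Register before byte 2: 0xB2
Byte 2: 0xDC
0xB2 XOR 0xDC = 0x6E

Answer: 0x6E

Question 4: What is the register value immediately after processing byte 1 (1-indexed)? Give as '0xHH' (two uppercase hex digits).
After byte 1 (0xE4): reg=0xB2

Answer: 0xB2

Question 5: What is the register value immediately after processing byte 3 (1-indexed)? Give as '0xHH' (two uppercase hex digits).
Answer: 0xF6

Derivation:
After byte 1 (0xE4): reg=0xB2
After byte 2 (0xDC): reg=0x0D
After byte 3 (0x46): reg=0xF6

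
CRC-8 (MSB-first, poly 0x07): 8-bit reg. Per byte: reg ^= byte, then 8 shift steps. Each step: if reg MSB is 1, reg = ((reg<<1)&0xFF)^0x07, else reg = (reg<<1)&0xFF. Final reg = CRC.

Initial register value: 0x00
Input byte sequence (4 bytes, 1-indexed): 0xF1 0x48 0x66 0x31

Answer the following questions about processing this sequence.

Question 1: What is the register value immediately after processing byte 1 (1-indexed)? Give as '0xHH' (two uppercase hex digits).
After byte 1 (0xF1): reg=0xD9

Answer: 0xD9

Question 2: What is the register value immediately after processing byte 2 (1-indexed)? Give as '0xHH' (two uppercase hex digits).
After byte 1 (0xF1): reg=0xD9
After byte 2 (0x48): reg=0xFE

Answer: 0xFE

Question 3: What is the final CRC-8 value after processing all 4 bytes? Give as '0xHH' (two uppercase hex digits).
Answer: 0xDE

Derivation:
After byte 1 (0xF1): reg=0xD9
After byte 2 (0x48): reg=0xFE
After byte 3 (0x66): reg=0xC1
After byte 4 (0x31): reg=0xDE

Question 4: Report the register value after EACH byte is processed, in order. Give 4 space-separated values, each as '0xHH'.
0xD9 0xFE 0xC1 0xDE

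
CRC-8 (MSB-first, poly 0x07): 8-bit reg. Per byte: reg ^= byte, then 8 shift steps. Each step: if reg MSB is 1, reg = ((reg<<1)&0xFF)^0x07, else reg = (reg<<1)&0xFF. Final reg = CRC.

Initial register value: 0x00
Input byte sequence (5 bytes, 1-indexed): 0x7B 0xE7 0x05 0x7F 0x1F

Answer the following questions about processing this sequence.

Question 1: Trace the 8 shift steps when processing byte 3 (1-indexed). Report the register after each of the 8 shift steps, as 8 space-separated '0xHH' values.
After byte 1 (0x7B): reg=0x66
After byte 2 (0xE7): reg=0x8E
Register before byte 3: 0x8E
After XOR with byte 0x05: 0x8B

Answer: 0x11 0x22 0x44 0x88 0x17 0x2E 0x5C 0xB8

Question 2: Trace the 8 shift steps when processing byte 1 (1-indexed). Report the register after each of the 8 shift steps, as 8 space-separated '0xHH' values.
Register before byte 1: 0x00
After XOR with byte 0x7B: 0x7B

Answer: 0xF6 0xEB 0xD1 0xA5 0x4D 0x9A 0x33 0x66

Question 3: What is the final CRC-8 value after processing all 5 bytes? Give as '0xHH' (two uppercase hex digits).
After byte 1 (0x7B): reg=0x66
After byte 2 (0xE7): reg=0x8E
After byte 3 (0x05): reg=0xB8
After byte 4 (0x7F): reg=0x5B
After byte 5 (0x1F): reg=0xDB

Answer: 0xDB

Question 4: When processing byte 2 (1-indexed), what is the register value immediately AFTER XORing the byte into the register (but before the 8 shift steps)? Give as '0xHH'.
Answer: 0x81

Derivation:
Register before byte 2: 0x66
Byte 2: 0xE7
0x66 XOR 0xE7 = 0x81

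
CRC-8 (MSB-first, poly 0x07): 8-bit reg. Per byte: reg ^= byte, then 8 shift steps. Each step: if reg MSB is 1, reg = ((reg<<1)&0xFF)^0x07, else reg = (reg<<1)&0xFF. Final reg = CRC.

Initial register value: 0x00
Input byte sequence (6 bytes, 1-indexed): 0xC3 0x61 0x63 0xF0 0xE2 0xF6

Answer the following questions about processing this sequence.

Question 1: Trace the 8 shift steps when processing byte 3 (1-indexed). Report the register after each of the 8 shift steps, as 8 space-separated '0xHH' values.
Answer: 0x25 0x4A 0x94 0x2F 0x5E 0xBC 0x7F 0xFE

Derivation:
After byte 1 (0xC3): reg=0x47
After byte 2 (0x61): reg=0xF2
Register before byte 3: 0xF2
After XOR with byte 0x63: 0x91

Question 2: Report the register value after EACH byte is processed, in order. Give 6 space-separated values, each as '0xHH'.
0x47 0xF2 0xFE 0x2A 0x76 0x89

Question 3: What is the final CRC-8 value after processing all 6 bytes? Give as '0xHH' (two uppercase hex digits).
After byte 1 (0xC3): reg=0x47
After byte 2 (0x61): reg=0xF2
After byte 3 (0x63): reg=0xFE
After byte 4 (0xF0): reg=0x2A
After byte 5 (0xE2): reg=0x76
After byte 6 (0xF6): reg=0x89

Answer: 0x89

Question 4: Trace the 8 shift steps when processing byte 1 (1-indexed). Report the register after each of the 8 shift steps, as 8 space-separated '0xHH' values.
Register before byte 1: 0x00
After XOR with byte 0xC3: 0xC3

Answer: 0x81 0x05 0x0A 0x14 0x28 0x50 0xA0 0x47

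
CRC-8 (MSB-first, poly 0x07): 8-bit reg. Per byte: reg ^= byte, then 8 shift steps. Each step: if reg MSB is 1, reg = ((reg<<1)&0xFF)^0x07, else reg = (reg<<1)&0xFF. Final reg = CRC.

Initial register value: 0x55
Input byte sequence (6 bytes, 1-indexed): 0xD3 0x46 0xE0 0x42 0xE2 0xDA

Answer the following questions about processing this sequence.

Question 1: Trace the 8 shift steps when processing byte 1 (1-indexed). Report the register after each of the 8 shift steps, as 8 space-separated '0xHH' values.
Register before byte 1: 0x55
After XOR with byte 0xD3: 0x86

Answer: 0x0B 0x16 0x2C 0x58 0xB0 0x67 0xCE 0x9B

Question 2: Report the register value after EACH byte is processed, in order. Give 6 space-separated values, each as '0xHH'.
0x9B 0x1D 0xFD 0x34 0x2C 0xCC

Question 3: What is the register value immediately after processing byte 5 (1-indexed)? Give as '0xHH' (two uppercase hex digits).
Answer: 0x2C

Derivation:
After byte 1 (0xD3): reg=0x9B
After byte 2 (0x46): reg=0x1D
After byte 3 (0xE0): reg=0xFD
After byte 4 (0x42): reg=0x34
After byte 5 (0xE2): reg=0x2C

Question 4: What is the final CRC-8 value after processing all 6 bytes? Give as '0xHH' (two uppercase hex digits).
Answer: 0xCC

Derivation:
After byte 1 (0xD3): reg=0x9B
After byte 2 (0x46): reg=0x1D
After byte 3 (0xE0): reg=0xFD
After byte 4 (0x42): reg=0x34
After byte 5 (0xE2): reg=0x2C
After byte 6 (0xDA): reg=0xCC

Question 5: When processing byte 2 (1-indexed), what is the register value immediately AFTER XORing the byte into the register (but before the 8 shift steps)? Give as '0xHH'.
Register before byte 2: 0x9B
Byte 2: 0x46
0x9B XOR 0x46 = 0xDD

Answer: 0xDD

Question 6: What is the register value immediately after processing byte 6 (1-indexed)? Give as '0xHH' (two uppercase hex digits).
After byte 1 (0xD3): reg=0x9B
After byte 2 (0x46): reg=0x1D
After byte 3 (0xE0): reg=0xFD
After byte 4 (0x42): reg=0x34
After byte 5 (0xE2): reg=0x2C
After byte 6 (0xDA): reg=0xCC

Answer: 0xCC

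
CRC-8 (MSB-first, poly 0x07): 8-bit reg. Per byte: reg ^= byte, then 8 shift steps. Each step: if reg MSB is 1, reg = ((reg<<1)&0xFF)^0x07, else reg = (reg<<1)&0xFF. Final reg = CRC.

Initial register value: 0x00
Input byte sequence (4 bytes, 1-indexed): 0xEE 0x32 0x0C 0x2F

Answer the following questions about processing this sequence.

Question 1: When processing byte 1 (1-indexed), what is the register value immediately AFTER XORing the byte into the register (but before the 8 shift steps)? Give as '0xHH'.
Answer: 0xEE

Derivation:
Register before byte 1: 0x00
Byte 1: 0xEE
0x00 XOR 0xEE = 0xEE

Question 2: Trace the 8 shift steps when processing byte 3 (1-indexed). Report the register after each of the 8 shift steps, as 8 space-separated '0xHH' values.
Answer: 0x0E 0x1C 0x38 0x70 0xE0 0xC7 0x89 0x15

Derivation:
After byte 1 (0xEE): reg=0x84
After byte 2 (0x32): reg=0x0B
Register before byte 3: 0x0B
After XOR with byte 0x0C: 0x07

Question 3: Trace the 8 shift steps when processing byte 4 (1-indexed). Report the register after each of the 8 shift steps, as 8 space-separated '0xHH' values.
Answer: 0x74 0xE8 0xD7 0xA9 0x55 0xAA 0x53 0xA6

Derivation:
After byte 1 (0xEE): reg=0x84
After byte 2 (0x32): reg=0x0B
After byte 3 (0x0C): reg=0x15
Register before byte 4: 0x15
After XOR with byte 0x2F: 0x3A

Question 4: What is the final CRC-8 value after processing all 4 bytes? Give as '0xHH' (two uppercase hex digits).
After byte 1 (0xEE): reg=0x84
After byte 2 (0x32): reg=0x0B
After byte 3 (0x0C): reg=0x15
After byte 4 (0x2F): reg=0xA6

Answer: 0xA6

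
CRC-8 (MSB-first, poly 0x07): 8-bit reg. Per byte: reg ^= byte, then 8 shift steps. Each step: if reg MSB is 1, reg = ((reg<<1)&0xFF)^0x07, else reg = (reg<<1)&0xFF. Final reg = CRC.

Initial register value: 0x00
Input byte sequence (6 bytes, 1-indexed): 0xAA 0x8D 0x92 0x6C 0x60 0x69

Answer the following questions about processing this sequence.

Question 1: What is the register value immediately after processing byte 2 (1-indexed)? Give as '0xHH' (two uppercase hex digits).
Answer: 0x30

Derivation:
After byte 1 (0xAA): reg=0x5F
After byte 2 (0x8D): reg=0x30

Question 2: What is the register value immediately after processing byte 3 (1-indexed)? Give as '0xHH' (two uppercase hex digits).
After byte 1 (0xAA): reg=0x5F
After byte 2 (0x8D): reg=0x30
After byte 3 (0x92): reg=0x67

Answer: 0x67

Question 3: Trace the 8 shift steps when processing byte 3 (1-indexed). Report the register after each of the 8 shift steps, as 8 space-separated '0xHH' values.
Answer: 0x43 0x86 0x0B 0x16 0x2C 0x58 0xB0 0x67

Derivation:
After byte 1 (0xAA): reg=0x5F
After byte 2 (0x8D): reg=0x30
Register before byte 3: 0x30
After XOR with byte 0x92: 0xA2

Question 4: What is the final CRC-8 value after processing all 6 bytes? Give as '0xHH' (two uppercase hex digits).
Answer: 0x01

Derivation:
After byte 1 (0xAA): reg=0x5F
After byte 2 (0x8D): reg=0x30
After byte 3 (0x92): reg=0x67
After byte 4 (0x6C): reg=0x31
After byte 5 (0x60): reg=0xB0
After byte 6 (0x69): reg=0x01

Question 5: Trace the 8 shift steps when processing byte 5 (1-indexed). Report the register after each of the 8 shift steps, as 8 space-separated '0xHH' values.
After byte 1 (0xAA): reg=0x5F
After byte 2 (0x8D): reg=0x30
After byte 3 (0x92): reg=0x67
After byte 4 (0x6C): reg=0x31
Register before byte 5: 0x31
After XOR with byte 0x60: 0x51

Answer: 0xA2 0x43 0x86 0x0B 0x16 0x2C 0x58 0xB0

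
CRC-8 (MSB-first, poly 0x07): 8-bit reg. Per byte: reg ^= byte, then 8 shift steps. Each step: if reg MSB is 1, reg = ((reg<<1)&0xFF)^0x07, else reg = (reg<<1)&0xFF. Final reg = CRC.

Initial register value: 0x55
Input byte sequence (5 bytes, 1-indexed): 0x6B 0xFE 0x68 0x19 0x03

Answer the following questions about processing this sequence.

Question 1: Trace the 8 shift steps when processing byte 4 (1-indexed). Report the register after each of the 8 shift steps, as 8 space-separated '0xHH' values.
After byte 1 (0x6B): reg=0xBA
After byte 2 (0xFE): reg=0xDB
After byte 3 (0x68): reg=0x10
Register before byte 4: 0x10
After XOR with byte 0x19: 0x09

Answer: 0x12 0x24 0x48 0x90 0x27 0x4E 0x9C 0x3F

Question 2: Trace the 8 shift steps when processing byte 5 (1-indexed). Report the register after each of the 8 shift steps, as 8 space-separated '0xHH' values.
After byte 1 (0x6B): reg=0xBA
After byte 2 (0xFE): reg=0xDB
After byte 3 (0x68): reg=0x10
After byte 4 (0x19): reg=0x3F
Register before byte 5: 0x3F
After XOR with byte 0x03: 0x3C

Answer: 0x78 0xF0 0xE7 0xC9 0x95 0x2D 0x5A 0xB4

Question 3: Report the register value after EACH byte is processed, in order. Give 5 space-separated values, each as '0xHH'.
0xBA 0xDB 0x10 0x3F 0xB4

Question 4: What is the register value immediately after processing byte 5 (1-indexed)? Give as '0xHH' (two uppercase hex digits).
Answer: 0xB4

Derivation:
After byte 1 (0x6B): reg=0xBA
After byte 2 (0xFE): reg=0xDB
After byte 3 (0x68): reg=0x10
After byte 4 (0x19): reg=0x3F
After byte 5 (0x03): reg=0xB4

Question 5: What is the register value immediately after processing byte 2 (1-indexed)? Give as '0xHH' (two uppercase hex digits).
Answer: 0xDB

Derivation:
After byte 1 (0x6B): reg=0xBA
After byte 2 (0xFE): reg=0xDB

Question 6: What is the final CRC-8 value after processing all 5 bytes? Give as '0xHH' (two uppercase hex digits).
After byte 1 (0x6B): reg=0xBA
After byte 2 (0xFE): reg=0xDB
After byte 3 (0x68): reg=0x10
After byte 4 (0x19): reg=0x3F
After byte 5 (0x03): reg=0xB4

Answer: 0xB4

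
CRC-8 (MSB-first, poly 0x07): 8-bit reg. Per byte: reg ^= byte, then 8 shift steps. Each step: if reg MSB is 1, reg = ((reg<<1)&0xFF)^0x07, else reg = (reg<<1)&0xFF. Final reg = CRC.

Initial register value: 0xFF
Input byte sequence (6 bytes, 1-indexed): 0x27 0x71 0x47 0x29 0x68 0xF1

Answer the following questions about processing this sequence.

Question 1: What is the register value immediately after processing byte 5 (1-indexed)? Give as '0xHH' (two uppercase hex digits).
Answer: 0xCC

Derivation:
After byte 1 (0x27): reg=0x06
After byte 2 (0x71): reg=0x42
After byte 3 (0x47): reg=0x1B
After byte 4 (0x29): reg=0x9E
After byte 5 (0x68): reg=0xCC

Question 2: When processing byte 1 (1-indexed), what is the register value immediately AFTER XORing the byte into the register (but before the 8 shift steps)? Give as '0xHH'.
Answer: 0xD8

Derivation:
Register before byte 1: 0xFF
Byte 1: 0x27
0xFF XOR 0x27 = 0xD8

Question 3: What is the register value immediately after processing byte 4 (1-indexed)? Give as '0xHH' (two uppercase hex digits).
After byte 1 (0x27): reg=0x06
After byte 2 (0x71): reg=0x42
After byte 3 (0x47): reg=0x1B
After byte 4 (0x29): reg=0x9E

Answer: 0x9E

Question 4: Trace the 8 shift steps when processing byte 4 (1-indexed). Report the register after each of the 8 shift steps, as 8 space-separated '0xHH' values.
After byte 1 (0x27): reg=0x06
After byte 2 (0x71): reg=0x42
After byte 3 (0x47): reg=0x1B
Register before byte 4: 0x1B
After XOR with byte 0x29: 0x32

Answer: 0x64 0xC8 0x97 0x29 0x52 0xA4 0x4F 0x9E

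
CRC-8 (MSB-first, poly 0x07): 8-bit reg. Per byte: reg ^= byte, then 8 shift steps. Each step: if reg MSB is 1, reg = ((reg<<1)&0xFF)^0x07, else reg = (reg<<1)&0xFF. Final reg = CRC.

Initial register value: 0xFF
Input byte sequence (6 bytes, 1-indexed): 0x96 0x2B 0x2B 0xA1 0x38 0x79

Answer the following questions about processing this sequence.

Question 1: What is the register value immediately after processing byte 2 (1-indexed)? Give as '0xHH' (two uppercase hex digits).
Answer: 0x99

Derivation:
After byte 1 (0x96): reg=0x18
After byte 2 (0x2B): reg=0x99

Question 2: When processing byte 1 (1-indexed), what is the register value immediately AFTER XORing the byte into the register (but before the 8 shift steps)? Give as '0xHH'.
Register before byte 1: 0xFF
Byte 1: 0x96
0xFF XOR 0x96 = 0x69

Answer: 0x69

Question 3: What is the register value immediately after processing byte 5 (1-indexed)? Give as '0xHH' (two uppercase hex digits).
Answer: 0x99

Derivation:
After byte 1 (0x96): reg=0x18
After byte 2 (0x2B): reg=0x99
After byte 3 (0x2B): reg=0x17
After byte 4 (0xA1): reg=0x0B
After byte 5 (0x38): reg=0x99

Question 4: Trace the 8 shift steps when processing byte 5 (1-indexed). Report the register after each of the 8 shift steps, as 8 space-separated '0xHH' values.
Answer: 0x66 0xCC 0x9F 0x39 0x72 0xE4 0xCF 0x99

Derivation:
After byte 1 (0x96): reg=0x18
After byte 2 (0x2B): reg=0x99
After byte 3 (0x2B): reg=0x17
After byte 4 (0xA1): reg=0x0B
Register before byte 5: 0x0B
After XOR with byte 0x38: 0x33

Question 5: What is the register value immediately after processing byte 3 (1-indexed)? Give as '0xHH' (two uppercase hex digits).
Answer: 0x17

Derivation:
After byte 1 (0x96): reg=0x18
After byte 2 (0x2B): reg=0x99
After byte 3 (0x2B): reg=0x17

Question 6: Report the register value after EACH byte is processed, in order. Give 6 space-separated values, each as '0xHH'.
0x18 0x99 0x17 0x0B 0x99 0xAE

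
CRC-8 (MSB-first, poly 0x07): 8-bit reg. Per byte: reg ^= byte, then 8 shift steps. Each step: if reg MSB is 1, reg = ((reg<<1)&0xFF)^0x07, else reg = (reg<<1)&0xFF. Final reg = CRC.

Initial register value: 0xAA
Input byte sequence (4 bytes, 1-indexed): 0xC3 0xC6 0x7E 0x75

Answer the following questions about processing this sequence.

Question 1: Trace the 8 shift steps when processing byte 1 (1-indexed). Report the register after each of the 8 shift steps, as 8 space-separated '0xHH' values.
Answer: 0xD2 0xA3 0x41 0x82 0x03 0x06 0x0C 0x18

Derivation:
Register before byte 1: 0xAA
After XOR with byte 0xC3: 0x69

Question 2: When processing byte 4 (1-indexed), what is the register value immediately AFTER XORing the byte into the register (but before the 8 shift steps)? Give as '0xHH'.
Register before byte 4: 0x11
Byte 4: 0x75
0x11 XOR 0x75 = 0x64

Answer: 0x64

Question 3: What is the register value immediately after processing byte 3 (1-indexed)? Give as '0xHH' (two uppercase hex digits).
After byte 1 (0xC3): reg=0x18
After byte 2 (0xC6): reg=0x14
After byte 3 (0x7E): reg=0x11

Answer: 0x11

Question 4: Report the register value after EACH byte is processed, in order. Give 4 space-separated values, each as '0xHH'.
0x18 0x14 0x11 0x3B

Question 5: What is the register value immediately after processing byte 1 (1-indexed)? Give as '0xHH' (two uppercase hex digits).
Answer: 0x18

Derivation:
After byte 1 (0xC3): reg=0x18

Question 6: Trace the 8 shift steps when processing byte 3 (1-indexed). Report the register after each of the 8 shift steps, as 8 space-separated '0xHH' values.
After byte 1 (0xC3): reg=0x18
After byte 2 (0xC6): reg=0x14
Register before byte 3: 0x14
After XOR with byte 0x7E: 0x6A

Answer: 0xD4 0xAF 0x59 0xB2 0x63 0xC6 0x8B 0x11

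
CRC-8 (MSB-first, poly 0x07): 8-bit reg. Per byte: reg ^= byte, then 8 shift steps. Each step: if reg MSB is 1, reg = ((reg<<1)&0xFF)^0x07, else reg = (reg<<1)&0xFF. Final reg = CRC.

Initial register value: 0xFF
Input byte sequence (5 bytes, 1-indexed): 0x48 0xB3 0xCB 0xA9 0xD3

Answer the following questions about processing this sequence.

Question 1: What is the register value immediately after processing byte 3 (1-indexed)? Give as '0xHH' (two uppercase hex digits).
Answer: 0xF3

Derivation:
After byte 1 (0x48): reg=0x0C
After byte 2 (0xB3): reg=0x34
After byte 3 (0xCB): reg=0xF3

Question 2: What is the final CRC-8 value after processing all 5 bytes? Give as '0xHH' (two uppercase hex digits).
After byte 1 (0x48): reg=0x0C
After byte 2 (0xB3): reg=0x34
After byte 3 (0xCB): reg=0xF3
After byte 4 (0xA9): reg=0x81
After byte 5 (0xD3): reg=0xB9

Answer: 0xB9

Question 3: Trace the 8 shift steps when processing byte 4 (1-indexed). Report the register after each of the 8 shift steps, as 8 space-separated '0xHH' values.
After byte 1 (0x48): reg=0x0C
After byte 2 (0xB3): reg=0x34
After byte 3 (0xCB): reg=0xF3
Register before byte 4: 0xF3
After XOR with byte 0xA9: 0x5A

Answer: 0xB4 0x6F 0xDE 0xBB 0x71 0xE2 0xC3 0x81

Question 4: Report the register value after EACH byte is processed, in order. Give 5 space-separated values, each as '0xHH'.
0x0C 0x34 0xF3 0x81 0xB9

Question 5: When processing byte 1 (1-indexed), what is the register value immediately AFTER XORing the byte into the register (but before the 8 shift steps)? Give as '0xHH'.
Register before byte 1: 0xFF
Byte 1: 0x48
0xFF XOR 0x48 = 0xB7

Answer: 0xB7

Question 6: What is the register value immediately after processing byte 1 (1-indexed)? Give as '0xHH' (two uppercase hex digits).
Answer: 0x0C

Derivation:
After byte 1 (0x48): reg=0x0C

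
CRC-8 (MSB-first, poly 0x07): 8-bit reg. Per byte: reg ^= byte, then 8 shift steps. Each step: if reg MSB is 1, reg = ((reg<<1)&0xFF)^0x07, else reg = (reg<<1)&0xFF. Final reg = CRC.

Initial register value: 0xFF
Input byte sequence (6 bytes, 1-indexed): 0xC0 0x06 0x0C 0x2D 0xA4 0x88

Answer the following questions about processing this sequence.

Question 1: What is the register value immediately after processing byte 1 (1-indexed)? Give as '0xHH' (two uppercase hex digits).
After byte 1 (0xC0): reg=0xBD

Answer: 0xBD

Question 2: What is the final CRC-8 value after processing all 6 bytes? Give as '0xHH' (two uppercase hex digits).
Answer: 0xB9

Derivation:
After byte 1 (0xC0): reg=0xBD
After byte 2 (0x06): reg=0x28
After byte 3 (0x0C): reg=0xFC
After byte 4 (0x2D): reg=0x39
After byte 5 (0xA4): reg=0xDA
After byte 6 (0x88): reg=0xB9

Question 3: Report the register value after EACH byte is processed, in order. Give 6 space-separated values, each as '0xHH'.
0xBD 0x28 0xFC 0x39 0xDA 0xB9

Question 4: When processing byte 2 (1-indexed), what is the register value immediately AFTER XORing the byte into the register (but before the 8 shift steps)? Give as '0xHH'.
Register before byte 2: 0xBD
Byte 2: 0x06
0xBD XOR 0x06 = 0xBB

Answer: 0xBB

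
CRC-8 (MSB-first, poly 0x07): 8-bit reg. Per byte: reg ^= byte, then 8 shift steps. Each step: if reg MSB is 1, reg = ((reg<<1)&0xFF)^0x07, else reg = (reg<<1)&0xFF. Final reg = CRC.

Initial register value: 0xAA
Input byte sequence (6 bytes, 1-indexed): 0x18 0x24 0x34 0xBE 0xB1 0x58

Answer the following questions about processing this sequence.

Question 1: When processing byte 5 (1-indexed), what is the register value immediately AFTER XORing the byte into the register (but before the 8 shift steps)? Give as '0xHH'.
Answer: 0x73

Derivation:
Register before byte 5: 0xC2
Byte 5: 0xB1
0xC2 XOR 0xB1 = 0x73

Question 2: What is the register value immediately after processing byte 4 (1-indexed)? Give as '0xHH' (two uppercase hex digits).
After byte 1 (0x18): reg=0x17
After byte 2 (0x24): reg=0x99
After byte 3 (0x34): reg=0x4A
After byte 4 (0xBE): reg=0xC2

Answer: 0xC2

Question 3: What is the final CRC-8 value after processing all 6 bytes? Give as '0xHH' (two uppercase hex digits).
Answer: 0x12

Derivation:
After byte 1 (0x18): reg=0x17
After byte 2 (0x24): reg=0x99
After byte 3 (0x34): reg=0x4A
After byte 4 (0xBE): reg=0xC2
After byte 5 (0xB1): reg=0x5E
After byte 6 (0x58): reg=0x12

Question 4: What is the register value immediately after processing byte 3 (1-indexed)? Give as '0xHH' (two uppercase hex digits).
After byte 1 (0x18): reg=0x17
After byte 2 (0x24): reg=0x99
After byte 3 (0x34): reg=0x4A

Answer: 0x4A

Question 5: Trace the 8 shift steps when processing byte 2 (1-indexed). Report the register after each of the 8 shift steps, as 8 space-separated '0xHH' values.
Answer: 0x66 0xCC 0x9F 0x39 0x72 0xE4 0xCF 0x99

Derivation:
After byte 1 (0x18): reg=0x17
Register before byte 2: 0x17
After XOR with byte 0x24: 0x33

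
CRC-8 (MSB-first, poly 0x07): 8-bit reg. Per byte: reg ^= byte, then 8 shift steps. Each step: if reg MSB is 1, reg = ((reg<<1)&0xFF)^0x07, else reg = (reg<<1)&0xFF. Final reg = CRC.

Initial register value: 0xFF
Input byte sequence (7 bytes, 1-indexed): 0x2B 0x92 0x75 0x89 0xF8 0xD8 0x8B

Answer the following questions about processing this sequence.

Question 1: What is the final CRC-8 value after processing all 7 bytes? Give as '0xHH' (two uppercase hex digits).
Answer: 0x3A

Derivation:
After byte 1 (0x2B): reg=0x22
After byte 2 (0x92): reg=0x19
After byte 3 (0x75): reg=0x03
After byte 4 (0x89): reg=0xBF
After byte 5 (0xF8): reg=0xD2
After byte 6 (0xD8): reg=0x36
After byte 7 (0x8B): reg=0x3A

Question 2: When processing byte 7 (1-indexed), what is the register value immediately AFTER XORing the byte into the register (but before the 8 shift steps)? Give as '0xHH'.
Register before byte 7: 0x36
Byte 7: 0x8B
0x36 XOR 0x8B = 0xBD

Answer: 0xBD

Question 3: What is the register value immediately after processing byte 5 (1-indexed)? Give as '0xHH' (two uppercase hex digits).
After byte 1 (0x2B): reg=0x22
After byte 2 (0x92): reg=0x19
After byte 3 (0x75): reg=0x03
After byte 4 (0x89): reg=0xBF
After byte 5 (0xF8): reg=0xD2

Answer: 0xD2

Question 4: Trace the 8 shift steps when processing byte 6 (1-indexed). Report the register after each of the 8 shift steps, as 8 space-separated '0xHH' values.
After byte 1 (0x2B): reg=0x22
After byte 2 (0x92): reg=0x19
After byte 3 (0x75): reg=0x03
After byte 4 (0x89): reg=0xBF
After byte 5 (0xF8): reg=0xD2
Register before byte 6: 0xD2
After XOR with byte 0xD8: 0x0A

Answer: 0x14 0x28 0x50 0xA0 0x47 0x8E 0x1B 0x36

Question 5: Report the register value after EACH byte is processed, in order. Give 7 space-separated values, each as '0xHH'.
0x22 0x19 0x03 0xBF 0xD2 0x36 0x3A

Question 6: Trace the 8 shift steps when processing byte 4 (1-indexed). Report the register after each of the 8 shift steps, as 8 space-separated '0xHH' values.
After byte 1 (0x2B): reg=0x22
After byte 2 (0x92): reg=0x19
After byte 3 (0x75): reg=0x03
Register before byte 4: 0x03
After XOR with byte 0x89: 0x8A

Answer: 0x13 0x26 0x4C 0x98 0x37 0x6E 0xDC 0xBF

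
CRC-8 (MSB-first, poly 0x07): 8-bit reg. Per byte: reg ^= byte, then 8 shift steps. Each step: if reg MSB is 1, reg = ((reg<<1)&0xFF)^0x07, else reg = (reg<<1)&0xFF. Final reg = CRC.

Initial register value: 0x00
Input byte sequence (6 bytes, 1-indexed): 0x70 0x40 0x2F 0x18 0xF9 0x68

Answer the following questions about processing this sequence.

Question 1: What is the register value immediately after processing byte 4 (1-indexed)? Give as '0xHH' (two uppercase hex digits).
After byte 1 (0x70): reg=0x57
After byte 2 (0x40): reg=0x65
After byte 3 (0x2F): reg=0xF1
After byte 4 (0x18): reg=0x91

Answer: 0x91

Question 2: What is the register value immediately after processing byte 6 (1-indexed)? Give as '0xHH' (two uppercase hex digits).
Answer: 0x42

Derivation:
After byte 1 (0x70): reg=0x57
After byte 2 (0x40): reg=0x65
After byte 3 (0x2F): reg=0xF1
After byte 4 (0x18): reg=0x91
After byte 5 (0xF9): reg=0x1F
After byte 6 (0x68): reg=0x42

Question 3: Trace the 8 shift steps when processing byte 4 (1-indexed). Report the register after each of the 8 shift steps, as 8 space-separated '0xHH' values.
After byte 1 (0x70): reg=0x57
After byte 2 (0x40): reg=0x65
After byte 3 (0x2F): reg=0xF1
Register before byte 4: 0xF1
After XOR with byte 0x18: 0xE9

Answer: 0xD5 0xAD 0x5D 0xBA 0x73 0xE6 0xCB 0x91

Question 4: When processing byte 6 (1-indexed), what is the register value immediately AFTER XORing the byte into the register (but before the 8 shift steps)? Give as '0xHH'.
Answer: 0x77

Derivation:
Register before byte 6: 0x1F
Byte 6: 0x68
0x1F XOR 0x68 = 0x77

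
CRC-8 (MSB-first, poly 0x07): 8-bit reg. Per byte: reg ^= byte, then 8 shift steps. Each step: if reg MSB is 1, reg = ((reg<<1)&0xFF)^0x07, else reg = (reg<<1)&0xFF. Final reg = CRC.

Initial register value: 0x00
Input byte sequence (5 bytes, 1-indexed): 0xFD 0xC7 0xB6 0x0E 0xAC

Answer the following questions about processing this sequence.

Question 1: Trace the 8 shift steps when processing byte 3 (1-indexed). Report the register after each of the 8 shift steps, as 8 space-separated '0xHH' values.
After byte 1 (0xFD): reg=0xFD
After byte 2 (0xC7): reg=0xA6
Register before byte 3: 0xA6
After XOR with byte 0xB6: 0x10

Answer: 0x20 0x40 0x80 0x07 0x0E 0x1C 0x38 0x70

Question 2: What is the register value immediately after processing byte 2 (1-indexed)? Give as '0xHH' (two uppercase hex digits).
After byte 1 (0xFD): reg=0xFD
After byte 2 (0xC7): reg=0xA6

Answer: 0xA6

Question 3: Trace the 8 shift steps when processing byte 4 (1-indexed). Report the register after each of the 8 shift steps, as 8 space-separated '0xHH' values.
Answer: 0xFC 0xFF 0xF9 0xF5 0xED 0xDD 0xBD 0x7D

Derivation:
After byte 1 (0xFD): reg=0xFD
After byte 2 (0xC7): reg=0xA6
After byte 3 (0xB6): reg=0x70
Register before byte 4: 0x70
After XOR with byte 0x0E: 0x7E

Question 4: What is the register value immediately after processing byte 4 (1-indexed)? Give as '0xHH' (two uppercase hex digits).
After byte 1 (0xFD): reg=0xFD
After byte 2 (0xC7): reg=0xA6
After byte 3 (0xB6): reg=0x70
After byte 4 (0x0E): reg=0x7D

Answer: 0x7D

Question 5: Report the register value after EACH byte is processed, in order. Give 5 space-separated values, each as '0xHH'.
0xFD 0xA6 0x70 0x7D 0x39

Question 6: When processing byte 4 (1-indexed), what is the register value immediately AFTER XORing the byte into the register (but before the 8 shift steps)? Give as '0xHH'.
Answer: 0x7E

Derivation:
Register before byte 4: 0x70
Byte 4: 0x0E
0x70 XOR 0x0E = 0x7E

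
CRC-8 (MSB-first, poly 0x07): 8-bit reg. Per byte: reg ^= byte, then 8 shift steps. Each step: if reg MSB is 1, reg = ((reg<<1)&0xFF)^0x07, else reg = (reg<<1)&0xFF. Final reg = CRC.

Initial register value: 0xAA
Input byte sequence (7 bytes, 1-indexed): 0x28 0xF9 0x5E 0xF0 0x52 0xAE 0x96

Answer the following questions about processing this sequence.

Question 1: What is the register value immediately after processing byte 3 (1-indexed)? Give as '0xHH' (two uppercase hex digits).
Answer: 0xE9

Derivation:
After byte 1 (0x28): reg=0x87
After byte 2 (0xF9): reg=0x7D
After byte 3 (0x5E): reg=0xE9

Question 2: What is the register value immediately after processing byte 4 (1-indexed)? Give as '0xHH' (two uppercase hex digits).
Answer: 0x4F

Derivation:
After byte 1 (0x28): reg=0x87
After byte 2 (0xF9): reg=0x7D
After byte 3 (0x5E): reg=0xE9
After byte 4 (0xF0): reg=0x4F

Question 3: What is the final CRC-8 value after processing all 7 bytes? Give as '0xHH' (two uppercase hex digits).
Answer: 0x16

Derivation:
After byte 1 (0x28): reg=0x87
After byte 2 (0xF9): reg=0x7D
After byte 3 (0x5E): reg=0xE9
After byte 4 (0xF0): reg=0x4F
After byte 5 (0x52): reg=0x53
After byte 6 (0xAE): reg=0xFD
After byte 7 (0x96): reg=0x16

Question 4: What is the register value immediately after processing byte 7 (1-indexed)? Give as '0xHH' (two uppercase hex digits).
After byte 1 (0x28): reg=0x87
After byte 2 (0xF9): reg=0x7D
After byte 3 (0x5E): reg=0xE9
After byte 4 (0xF0): reg=0x4F
After byte 5 (0x52): reg=0x53
After byte 6 (0xAE): reg=0xFD
After byte 7 (0x96): reg=0x16

Answer: 0x16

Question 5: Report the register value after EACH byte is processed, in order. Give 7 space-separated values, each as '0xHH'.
0x87 0x7D 0xE9 0x4F 0x53 0xFD 0x16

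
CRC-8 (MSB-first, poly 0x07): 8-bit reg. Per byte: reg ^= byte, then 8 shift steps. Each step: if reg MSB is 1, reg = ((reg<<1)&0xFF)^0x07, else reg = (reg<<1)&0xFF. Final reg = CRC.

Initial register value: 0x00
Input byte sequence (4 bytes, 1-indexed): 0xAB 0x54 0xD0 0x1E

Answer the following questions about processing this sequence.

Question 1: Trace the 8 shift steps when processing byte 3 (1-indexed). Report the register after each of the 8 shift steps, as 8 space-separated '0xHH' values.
Answer: 0xEF 0xD9 0xB5 0x6D 0xDA 0xB3 0x61 0xC2

Derivation:
After byte 1 (0xAB): reg=0x58
After byte 2 (0x54): reg=0x24
Register before byte 3: 0x24
After XOR with byte 0xD0: 0xF4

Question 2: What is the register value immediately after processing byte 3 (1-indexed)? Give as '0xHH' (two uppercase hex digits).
After byte 1 (0xAB): reg=0x58
After byte 2 (0x54): reg=0x24
After byte 3 (0xD0): reg=0xC2

Answer: 0xC2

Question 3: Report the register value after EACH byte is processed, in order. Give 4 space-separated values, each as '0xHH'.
0x58 0x24 0xC2 0x1A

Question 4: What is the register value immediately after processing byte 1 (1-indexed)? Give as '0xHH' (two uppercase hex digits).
After byte 1 (0xAB): reg=0x58

Answer: 0x58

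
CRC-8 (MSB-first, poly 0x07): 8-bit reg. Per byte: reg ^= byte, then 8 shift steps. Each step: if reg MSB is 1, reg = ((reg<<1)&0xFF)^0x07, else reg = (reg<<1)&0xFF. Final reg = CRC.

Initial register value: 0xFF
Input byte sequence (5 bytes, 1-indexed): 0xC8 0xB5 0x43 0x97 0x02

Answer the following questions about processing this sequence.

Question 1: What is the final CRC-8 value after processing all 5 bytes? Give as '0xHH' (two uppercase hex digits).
After byte 1 (0xC8): reg=0x85
After byte 2 (0xB5): reg=0x90
After byte 3 (0x43): reg=0x37
After byte 4 (0x97): reg=0x69
After byte 5 (0x02): reg=0x16

Answer: 0x16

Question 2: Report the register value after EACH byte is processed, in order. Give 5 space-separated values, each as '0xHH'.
0x85 0x90 0x37 0x69 0x16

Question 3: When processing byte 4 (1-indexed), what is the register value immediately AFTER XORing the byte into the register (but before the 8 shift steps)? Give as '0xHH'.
Answer: 0xA0

Derivation:
Register before byte 4: 0x37
Byte 4: 0x97
0x37 XOR 0x97 = 0xA0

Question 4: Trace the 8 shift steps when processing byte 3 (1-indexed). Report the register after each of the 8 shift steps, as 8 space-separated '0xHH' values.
Answer: 0xA1 0x45 0x8A 0x13 0x26 0x4C 0x98 0x37

Derivation:
After byte 1 (0xC8): reg=0x85
After byte 2 (0xB5): reg=0x90
Register before byte 3: 0x90
After XOR with byte 0x43: 0xD3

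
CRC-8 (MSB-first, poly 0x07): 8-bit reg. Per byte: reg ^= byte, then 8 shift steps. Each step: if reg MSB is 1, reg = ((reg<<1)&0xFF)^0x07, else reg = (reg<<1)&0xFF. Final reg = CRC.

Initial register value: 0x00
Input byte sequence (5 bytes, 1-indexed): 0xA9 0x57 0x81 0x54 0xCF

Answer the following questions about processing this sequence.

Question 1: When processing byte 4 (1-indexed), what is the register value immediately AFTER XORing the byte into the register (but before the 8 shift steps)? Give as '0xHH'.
Register before byte 4: 0x9B
Byte 4: 0x54
0x9B XOR 0x54 = 0xCF

Answer: 0xCF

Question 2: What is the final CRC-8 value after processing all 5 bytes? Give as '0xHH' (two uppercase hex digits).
Answer: 0x4D

Derivation:
After byte 1 (0xA9): reg=0x56
After byte 2 (0x57): reg=0x07
After byte 3 (0x81): reg=0x9B
After byte 4 (0x54): reg=0x63
After byte 5 (0xCF): reg=0x4D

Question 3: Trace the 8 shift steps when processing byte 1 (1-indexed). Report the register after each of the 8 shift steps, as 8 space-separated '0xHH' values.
Answer: 0x55 0xAA 0x53 0xA6 0x4B 0x96 0x2B 0x56

Derivation:
Register before byte 1: 0x00
After XOR with byte 0xA9: 0xA9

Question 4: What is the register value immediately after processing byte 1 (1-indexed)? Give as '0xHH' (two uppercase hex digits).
Answer: 0x56

Derivation:
After byte 1 (0xA9): reg=0x56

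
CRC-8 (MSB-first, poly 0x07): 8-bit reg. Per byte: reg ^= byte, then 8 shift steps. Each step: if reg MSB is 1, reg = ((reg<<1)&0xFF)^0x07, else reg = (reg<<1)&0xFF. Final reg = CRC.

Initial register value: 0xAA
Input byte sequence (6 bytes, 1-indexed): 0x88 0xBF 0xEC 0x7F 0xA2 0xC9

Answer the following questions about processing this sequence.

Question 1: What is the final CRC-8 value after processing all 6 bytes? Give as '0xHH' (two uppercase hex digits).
Answer: 0x77

Derivation:
After byte 1 (0x88): reg=0xEE
After byte 2 (0xBF): reg=0xB0
After byte 3 (0xEC): reg=0x93
After byte 4 (0x7F): reg=0x8A
After byte 5 (0xA2): reg=0xD8
After byte 6 (0xC9): reg=0x77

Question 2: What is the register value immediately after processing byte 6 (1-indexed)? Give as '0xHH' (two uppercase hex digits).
Answer: 0x77

Derivation:
After byte 1 (0x88): reg=0xEE
After byte 2 (0xBF): reg=0xB0
After byte 3 (0xEC): reg=0x93
After byte 4 (0x7F): reg=0x8A
After byte 5 (0xA2): reg=0xD8
After byte 6 (0xC9): reg=0x77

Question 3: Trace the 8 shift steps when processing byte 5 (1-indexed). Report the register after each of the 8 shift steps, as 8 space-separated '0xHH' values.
Answer: 0x50 0xA0 0x47 0x8E 0x1B 0x36 0x6C 0xD8

Derivation:
After byte 1 (0x88): reg=0xEE
After byte 2 (0xBF): reg=0xB0
After byte 3 (0xEC): reg=0x93
After byte 4 (0x7F): reg=0x8A
Register before byte 5: 0x8A
After XOR with byte 0xA2: 0x28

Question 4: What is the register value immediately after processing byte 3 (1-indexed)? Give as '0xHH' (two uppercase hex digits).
After byte 1 (0x88): reg=0xEE
After byte 2 (0xBF): reg=0xB0
After byte 3 (0xEC): reg=0x93

Answer: 0x93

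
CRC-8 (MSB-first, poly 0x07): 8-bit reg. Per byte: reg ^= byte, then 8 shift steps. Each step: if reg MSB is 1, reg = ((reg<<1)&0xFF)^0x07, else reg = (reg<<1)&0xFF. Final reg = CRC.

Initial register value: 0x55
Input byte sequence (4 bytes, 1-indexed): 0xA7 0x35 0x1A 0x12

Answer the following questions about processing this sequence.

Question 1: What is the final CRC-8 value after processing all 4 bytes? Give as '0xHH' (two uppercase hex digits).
Answer: 0xA5

Derivation:
After byte 1 (0xA7): reg=0xD0
After byte 2 (0x35): reg=0xB5
After byte 3 (0x1A): reg=0x44
After byte 4 (0x12): reg=0xA5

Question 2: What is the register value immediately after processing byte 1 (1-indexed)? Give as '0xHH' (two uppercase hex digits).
After byte 1 (0xA7): reg=0xD0

Answer: 0xD0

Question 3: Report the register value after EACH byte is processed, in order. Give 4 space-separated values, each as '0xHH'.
0xD0 0xB5 0x44 0xA5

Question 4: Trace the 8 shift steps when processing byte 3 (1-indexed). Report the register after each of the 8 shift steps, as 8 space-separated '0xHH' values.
After byte 1 (0xA7): reg=0xD0
After byte 2 (0x35): reg=0xB5
Register before byte 3: 0xB5
After XOR with byte 0x1A: 0xAF

Answer: 0x59 0xB2 0x63 0xC6 0x8B 0x11 0x22 0x44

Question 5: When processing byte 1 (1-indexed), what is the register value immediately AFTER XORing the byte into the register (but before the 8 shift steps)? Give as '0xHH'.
Register before byte 1: 0x55
Byte 1: 0xA7
0x55 XOR 0xA7 = 0xF2

Answer: 0xF2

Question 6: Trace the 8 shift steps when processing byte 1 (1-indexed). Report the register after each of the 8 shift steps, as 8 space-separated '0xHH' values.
Answer: 0xE3 0xC1 0x85 0x0D 0x1A 0x34 0x68 0xD0

Derivation:
Register before byte 1: 0x55
After XOR with byte 0xA7: 0xF2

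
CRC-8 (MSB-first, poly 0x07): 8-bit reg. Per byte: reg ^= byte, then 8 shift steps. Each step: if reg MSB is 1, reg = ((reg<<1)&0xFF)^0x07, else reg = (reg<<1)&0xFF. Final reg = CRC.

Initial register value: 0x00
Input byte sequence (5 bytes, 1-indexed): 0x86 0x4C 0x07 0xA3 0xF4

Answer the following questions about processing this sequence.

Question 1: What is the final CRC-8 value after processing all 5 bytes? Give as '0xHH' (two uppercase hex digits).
After byte 1 (0x86): reg=0x9B
After byte 2 (0x4C): reg=0x2B
After byte 3 (0x07): reg=0xC4
After byte 4 (0xA3): reg=0x32
After byte 5 (0xF4): reg=0x5C

Answer: 0x5C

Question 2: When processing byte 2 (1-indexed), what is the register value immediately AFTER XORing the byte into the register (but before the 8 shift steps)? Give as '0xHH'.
Answer: 0xD7

Derivation:
Register before byte 2: 0x9B
Byte 2: 0x4C
0x9B XOR 0x4C = 0xD7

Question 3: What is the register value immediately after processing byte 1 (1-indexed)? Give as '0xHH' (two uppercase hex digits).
After byte 1 (0x86): reg=0x9B

Answer: 0x9B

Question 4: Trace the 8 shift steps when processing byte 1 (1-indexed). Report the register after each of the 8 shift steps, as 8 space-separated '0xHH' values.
Register before byte 1: 0x00
After XOR with byte 0x86: 0x86

Answer: 0x0B 0x16 0x2C 0x58 0xB0 0x67 0xCE 0x9B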